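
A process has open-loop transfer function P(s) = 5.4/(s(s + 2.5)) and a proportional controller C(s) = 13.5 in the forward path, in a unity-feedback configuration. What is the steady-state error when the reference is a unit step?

The open loop C(s)P(s) has a pole at the origin (type 1), so the static position error constant is infinite and e_ss = 1/(1+∞) = 0.

0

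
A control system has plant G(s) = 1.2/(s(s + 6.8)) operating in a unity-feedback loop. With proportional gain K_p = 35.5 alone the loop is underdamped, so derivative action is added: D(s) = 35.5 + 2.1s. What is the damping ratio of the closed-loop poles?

ζ = 0.714

Forward path: (35.5 + 2.1s)·1.2/(s(s+6.8)). The closed-loop characteristic equation is s² + (6.8 + 1.2·2.1)s + 1.2·35.5 = 0.
That is s² + 9.32s + 42.6 = 0, so ω_n = 6.527 rad/s and ζ = 9.32/(2·6.527) = 0.714.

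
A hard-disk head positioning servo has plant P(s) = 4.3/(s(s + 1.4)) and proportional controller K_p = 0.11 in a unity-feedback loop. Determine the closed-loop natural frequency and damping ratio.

With unity feedback the closed-loop characteristic equation is s² + 1.4s + 0.11·4.3 = s² + 1.4s + 0.473 = 0.
So ω_n² = 0.473 ⇒ ω_n = 0.6877 rad/s, and ζ = 1.4/(2ω_n) = 1.02.

ω_n = 0.688 rad/s, ζ = 1.02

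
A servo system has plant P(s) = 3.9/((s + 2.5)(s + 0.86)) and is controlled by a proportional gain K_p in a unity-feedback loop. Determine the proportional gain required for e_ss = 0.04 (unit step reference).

K_p = 13.2

The loop is type 0, so e_ss(step) = 1/(1 + K_pos) with K_pos = K_p·P(0).
P(0) = 1.814. Require 1/(1 + K_p·1.814) = 0.04, so 1 + 1.814·K_p = 25.
K_p = (25 − 1)/1.814 = 13.2.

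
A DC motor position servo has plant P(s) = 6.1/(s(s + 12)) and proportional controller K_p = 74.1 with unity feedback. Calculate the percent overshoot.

From 1 + K_pP(s) = 0: s² + 12s + 452 = 0 ⇒ ω_n = 21.26, ζ = 0.2822.
%OS = 100·exp(−πζ/√(1−ζ²)) = 100·exp(−π·0.2822/√0.9204) = 39.7%.

39.7%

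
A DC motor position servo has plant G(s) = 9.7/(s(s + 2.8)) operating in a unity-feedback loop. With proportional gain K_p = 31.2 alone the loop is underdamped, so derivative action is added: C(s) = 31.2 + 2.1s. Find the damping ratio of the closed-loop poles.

ζ = 0.666

Forward path: (31.2 + 2.1s)·9.7/(s(s+2.8)). The closed-loop characteristic equation is s² + (2.8 + 9.7·2.1)s + 9.7·31.2 = 0.
That is s² + 23.17s + 302.6 = 0, so ω_n = 17.4 rad/s and ζ = 23.17/(2·17.4) = 0.6659.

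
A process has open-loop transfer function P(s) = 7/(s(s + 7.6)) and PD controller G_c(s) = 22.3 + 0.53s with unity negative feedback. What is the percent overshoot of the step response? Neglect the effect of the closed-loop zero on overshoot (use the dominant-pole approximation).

20.3%

Forward path: (22.3 + 0.53s)·7/(s(s+7.6)). The closed-loop characteristic equation is s² + (7.6 + 7·0.53)s + 7·22.3 = 0.
That is s² + 11.31s + 156.1 = 0, so ω_n = 12.49 rad/s and ζ = 11.31/(2·12.49) = 0.4526.
%OS = 100·exp(−πζ/√(1−ζ²)) = 20.3%.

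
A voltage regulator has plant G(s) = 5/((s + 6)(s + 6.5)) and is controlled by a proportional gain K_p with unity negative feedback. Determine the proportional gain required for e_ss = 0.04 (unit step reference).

K_p = 187

Steady-state error for a unit step on this type-0 loop is 1/(1 + K_p·G(0)).
G(0) = 0.1282. Require 1/(1 + K_p·0.1282) = 0.04, so 1 + 0.1282·K_p = 25.
K_p = (25 − 1)/0.1282 = 187.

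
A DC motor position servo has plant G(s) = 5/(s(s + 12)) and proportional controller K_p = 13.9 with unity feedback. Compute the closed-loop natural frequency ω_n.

ω_n = 8.34 rad/s

The closed-loop denominator is s(s+12) + 13.9·5 = s² + 12s + 69.5.
Matching s² + 2ζω_n s + ω_n²: ω_n = √69.5 = 8.337 rad/s and 2ζω_n = 12, so ζ = 12/(2·8.337) = 0.72.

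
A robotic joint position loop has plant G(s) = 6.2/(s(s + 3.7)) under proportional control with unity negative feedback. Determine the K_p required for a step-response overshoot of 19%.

From %OS = 100·exp(−πζ/√(1−ζ²)) = 19%, ζ = −ln(0.19)/√(π²+ln²(0.19)) = 0.4673.
Characteristic equation s² + 3.7s + 6.2K_p = 0 gives ζ = 3.7/(2√(6.2K_p)).
Setting ζ = 0.4673: √(6.2K_p) = 3.7/(2·0.4673) = 3.959, so K_p = 15.67/6.2 = 2.53.

K_p = 2.53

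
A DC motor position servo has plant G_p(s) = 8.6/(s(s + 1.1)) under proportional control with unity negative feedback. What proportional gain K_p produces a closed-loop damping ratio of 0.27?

K_p = 0.483

Closed-loop characteristic equation: s² + 1.1s + K_p·8.6 = 0.
So ω_n = √(8.6K_p) and 2ζω_n = 1.1, giving ζ = 1.1/(2√(8.6K_p)).
Setting ζ = 0.27: √(8.6K_p) = 1.1/(2·0.27) = 2.037, so K_p = 4.15/8.6 = 0.483.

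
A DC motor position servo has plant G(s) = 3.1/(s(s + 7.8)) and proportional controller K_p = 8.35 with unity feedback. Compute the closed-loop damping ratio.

ζ = 0.767

With unity feedback the closed-loop characteristic equation is s² + 7.8s + 8.35·3.1 = s² + 7.8s + 25.88 = 0.
Matching s² + 2ζω_n s + ω_n²: ω_n = √25.88 = 5.088 rad/s and 2ζω_n = 7.8, so ζ = 7.8/(2·5.088) = 0.767.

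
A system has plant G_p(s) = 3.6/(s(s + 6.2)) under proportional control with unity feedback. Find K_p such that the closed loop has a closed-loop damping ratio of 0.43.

K_p = 14.4

Closed-loop characteristic equation: s² + 6.2s + K_p·3.6 = 0.
So ω_n = √(3.6K_p) and 2ζω_n = 6.2, giving ζ = 6.2/(2√(3.6K_p)).
Setting ζ = 0.43: √(3.6K_p) = 6.2/(2·0.43) = 7.209, so K_p = 51.97/3.6 = 14.4.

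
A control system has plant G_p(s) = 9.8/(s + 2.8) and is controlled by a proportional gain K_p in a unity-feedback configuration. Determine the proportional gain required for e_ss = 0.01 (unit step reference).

K_p = 28.3

The loop is type 0, so e_ss(step) = 1/(1 + K_pos) with K_pos = K_p·G_p(0).
G_p(0) = 3.5. Require 1/(1 + K_p·3.5) = 0.01, so 1 + 3.5·K_p = 100.
K_p = (100 − 1)/3.5 = 28.3.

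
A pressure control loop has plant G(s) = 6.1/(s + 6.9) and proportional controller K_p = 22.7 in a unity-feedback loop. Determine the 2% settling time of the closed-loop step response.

Closed-loop transfer function: T(s) = K_p·G(s)/(1 + K_p·G(s)) = 138.5/(s + 6.9 + 138.5) = 138.5/(s + 145.4).
Time constant τ = 1/145.4 = 0.006879 s, so the 2% settling time is about 4τ = 0.0275 s.

T_s ≈ 0.0275 s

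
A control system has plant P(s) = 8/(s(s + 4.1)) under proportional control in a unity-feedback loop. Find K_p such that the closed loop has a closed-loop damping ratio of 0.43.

Closed-loop characteristic equation: s² + 4.1s + K_p·8 = 0.
So ω_n = √(8K_p) and 2ζω_n = 4.1, giving ζ = 4.1/(2√(8K_p)).
Setting ζ = 0.43: √(8K_p) = 4.1/(2·0.43) = 4.767, so K_p = 22.73/8 = 2.84.

K_p = 2.84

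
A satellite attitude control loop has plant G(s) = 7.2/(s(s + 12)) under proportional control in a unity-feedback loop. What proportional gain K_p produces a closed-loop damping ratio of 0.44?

K_p = 25.8

Closed-loop characteristic equation: s² + 12s + K_p·7.2 = 0.
So ω_n = √(7.2K_p) and 2ζω_n = 12, giving ζ = 12/(2√(7.2K_p)).
Setting ζ = 0.44: √(7.2K_p) = 12/(2·0.44) = 13.64, so K_p = 186/7.2 = 25.8.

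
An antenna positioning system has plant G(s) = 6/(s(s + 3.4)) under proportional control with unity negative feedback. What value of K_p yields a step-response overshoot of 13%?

K_p = 1.62

From %OS = 100·exp(−πζ/√(1−ζ²)) = 13%, ζ = −ln(0.13)/√(π²+ln²(0.13)) = 0.5446.
Characteristic equation s² + 3.4s + 6K_p = 0 gives ζ = 3.4/(2√(6K_p)).
Setting ζ = 0.5446: √(6K_p) = 3.4/(2·0.5446) = 3.121, so K_p = 9.742/6 = 1.62.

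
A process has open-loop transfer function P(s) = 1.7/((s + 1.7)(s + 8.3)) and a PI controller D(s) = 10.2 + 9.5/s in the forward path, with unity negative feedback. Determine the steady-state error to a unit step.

The open loop D(s)P(s) has a pole at the origin (type 1), so the static position error constant is infinite and e_ss = 1/(1+∞) = 0.

0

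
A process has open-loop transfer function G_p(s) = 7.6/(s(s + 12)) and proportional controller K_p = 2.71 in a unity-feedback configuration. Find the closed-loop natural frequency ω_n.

ω_n = 4.54 rad/s

With unity feedback the closed-loop characteristic equation is s² + 12s + 2.71·7.6 = s² + 12s + 20.6 = 0.
Matching s² + 2ζω_n s + ω_n²: ω_n = √20.6 = 4.538 rad/s and 2ζω_n = 12, so ζ = 12/(2·4.538) = 1.32.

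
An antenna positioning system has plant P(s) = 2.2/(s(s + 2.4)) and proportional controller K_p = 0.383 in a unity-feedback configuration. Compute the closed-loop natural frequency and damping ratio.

With unity feedback the closed-loop characteristic equation is s² + 2.4s + 0.383·2.2 = s² + 2.4s + 0.8426 = 0.
So ω_n² = 0.8426 ⇒ ω_n = 0.9179 rad/s, and ζ = 2.4/(2ω_n) = 1.31.

ω_n = 0.918 rad/s, ζ = 1.31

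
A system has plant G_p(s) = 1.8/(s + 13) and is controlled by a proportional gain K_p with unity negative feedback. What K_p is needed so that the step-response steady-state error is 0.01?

Steady-state error for a unit step on this type-0 loop is 1/(1 + K_p·G_p(0)).
G_p(0) = 0.1385. Require 1/(1 + K_p·0.1385) = 0.01, so 1 + 0.1385·K_p = 100.
K_p = (100 − 1)/0.1385 = 715.

K_p = 715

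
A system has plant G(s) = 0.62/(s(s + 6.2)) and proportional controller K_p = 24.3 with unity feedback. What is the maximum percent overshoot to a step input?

From 1 + K_pG(s) = 0: s² + 6.2s + 15.07 = 0 ⇒ ω_n = 3.881, ζ = 0.7987.
%OS = 100·exp(−πζ/√(1−ζ²)) = 100·exp(−π·0.7987/√0.3621) = 1.55%.

1.55%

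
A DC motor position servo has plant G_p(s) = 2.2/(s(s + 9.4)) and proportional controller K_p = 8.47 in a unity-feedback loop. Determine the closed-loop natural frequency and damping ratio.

With unity feedback the closed-loop characteristic equation is s² + 9.4s + 8.47·2.2 = s² + 9.4s + 18.63 = 0.
Matching s² + 2ζω_n s + ω_n²: ω_n = √18.63 = 4.317 rad/s and 2ζω_n = 9.4, so ζ = 9.4/(2·4.317) = 1.09.

ω_n = 4.32 rad/s, ζ = 1.09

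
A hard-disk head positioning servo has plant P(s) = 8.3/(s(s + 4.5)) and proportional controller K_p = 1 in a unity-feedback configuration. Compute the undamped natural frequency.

With unity feedback the closed-loop characteristic equation is s² + 4.5s + 1·8.3 = s² + 4.5s + 8.3 = 0.
So ω_n² = 8.3 ⇒ ω_n = 2.881 rad/s, and ζ = 4.5/(2ω_n) = 0.781.

ω_n = 2.88 rad/s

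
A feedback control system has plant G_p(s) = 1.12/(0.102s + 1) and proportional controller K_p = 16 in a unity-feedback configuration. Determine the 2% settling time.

Closed loop: T(s) = K_p·G_p/(1+K_p·G_p) = 17.92/(0.102s + 1 + 17.92), with pole at s = −(1 + 17.92)/0.102 = −185.5.
τ = 1/185.5 = 0.005391 s, so 2% settling time ≈ 4τ = 0.0216 s.

T_s ≈ 0.0216 s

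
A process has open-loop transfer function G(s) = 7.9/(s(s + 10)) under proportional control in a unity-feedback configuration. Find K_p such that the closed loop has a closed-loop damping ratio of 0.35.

Closed-loop characteristic equation: s² + 10s + K_p·7.9 = 0.
So ω_n = √(7.9K_p) and 2ζω_n = 10, giving ζ = 10/(2√(7.9K_p)).
Setting ζ = 0.35: √(7.9K_p) = 10/(2·0.35) = 14.29, so K_p = 204.1/7.9 = 25.8.

K_p = 25.8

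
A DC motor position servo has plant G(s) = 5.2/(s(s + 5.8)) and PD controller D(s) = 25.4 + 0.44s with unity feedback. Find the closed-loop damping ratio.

ζ = 0.352

Forward path: (25.4 + 0.44s)·5.2/(s(s+5.8)). The closed-loop characteristic equation is s² + (5.8 + 5.2·0.44)s + 5.2·25.4 = 0.
That is s² + 8.088s + 132.1 = 0, so ω_n = 11.49 rad/s and ζ = 8.088/(2·11.49) = 0.3519.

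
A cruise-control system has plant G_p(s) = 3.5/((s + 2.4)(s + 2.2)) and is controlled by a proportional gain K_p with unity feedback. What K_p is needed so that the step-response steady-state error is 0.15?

K_p = 8.55

Steady-state error for a unit step on this type-0 loop is 1/(1 + K_p·G_p(0)).
G_p(0) = 0.6629. Require 1/(1 + K_p·0.6629) = 0.15, so 1 + 0.6629·K_p = 6.667.
K_p = (6.667 − 1)/0.6629 = 8.55.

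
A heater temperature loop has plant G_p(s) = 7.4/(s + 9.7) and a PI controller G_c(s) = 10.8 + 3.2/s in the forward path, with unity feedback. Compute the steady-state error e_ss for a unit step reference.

The open loop G_c(s)G_p(s) has a pole at the origin (type 1), so the static position error constant is infinite and e_ss = 1/(1+∞) = 0.

0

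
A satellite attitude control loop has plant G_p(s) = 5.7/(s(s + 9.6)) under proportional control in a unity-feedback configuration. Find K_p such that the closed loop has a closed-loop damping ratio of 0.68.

K_p = 8.74

Closed-loop characteristic equation: s² + 9.6s + K_p·5.7 = 0.
So ω_n = √(5.7K_p) and 2ζω_n = 9.6, giving ζ = 9.6/(2√(5.7K_p)).
Setting ζ = 0.68: √(5.7K_p) = 9.6/(2·0.68) = 7.059, so K_p = 49.83/5.7 = 8.74.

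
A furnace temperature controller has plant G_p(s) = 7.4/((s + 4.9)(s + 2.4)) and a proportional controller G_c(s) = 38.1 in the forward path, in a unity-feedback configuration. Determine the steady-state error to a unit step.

The loop is type 0. Static position error constant K_pos = G_c(0)·G_p(0) = 38.1·0.6293 = 23.97.
Steady-state error to a unit step: e_ss = 1/(1+K_pos) = 1/24.97 = 0.04.

0.04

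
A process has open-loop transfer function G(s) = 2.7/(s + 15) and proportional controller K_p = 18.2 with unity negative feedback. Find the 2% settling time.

Closed-loop transfer function: T(s) = K_p·G(s)/(1 + K_p·G(s)) = 49.14/(s + 15 + 49.14) = 49.14/(s + 64.14).
Time constant τ = 1/64.14 = 0.01559 s, so the 2% settling time is about 4τ = 0.0624 s.

T_s ≈ 0.0624 s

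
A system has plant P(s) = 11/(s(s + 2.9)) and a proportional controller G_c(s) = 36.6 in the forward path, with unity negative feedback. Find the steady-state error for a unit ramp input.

The loop has one pole at the origin (type 1). Velocity error constant K_v = lim_{s→0} s·G_c(s)P(s) = 36.6·11/2.9 = 138.8.
Steady-state error to a unit ramp: e_ss = 1/K_v = 0.0072.

0.0072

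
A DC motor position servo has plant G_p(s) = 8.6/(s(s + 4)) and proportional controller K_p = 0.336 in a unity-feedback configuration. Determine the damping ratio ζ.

With unity feedback the closed-loop characteristic equation is s² + 4s + 0.336·8.6 = s² + 4s + 2.89 = 0.
Matching s² + 2ζω_n s + ω_n²: ω_n = √2.89 = 1.7 rad/s and 2ζω_n = 4, so ζ = 4/(2·1.7) = 1.18.

ζ = 1.18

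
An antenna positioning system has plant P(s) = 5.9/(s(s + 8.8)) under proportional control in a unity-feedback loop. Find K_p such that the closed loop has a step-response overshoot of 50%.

From %OS = 100·exp(−πζ/√(1−ζ²)) = 50%, ζ = −ln(0.5)/√(π²+ln²(0.5)) = 0.2155.
Characteristic equation s² + 8.8s + 5.9K_p = 0 gives ζ = 8.8/(2√(5.9K_p)).
Setting ζ = 0.2155: √(5.9K_p) = 8.8/(2·0.2155) = 20.42, so K_p = 417.1/5.9 = 70.7.

K_p = 70.7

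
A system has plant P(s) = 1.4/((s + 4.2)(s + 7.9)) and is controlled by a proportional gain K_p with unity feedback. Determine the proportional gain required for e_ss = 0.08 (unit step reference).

K_p = 273

For a type-0 loop with proportional control, e_ss = 1/(1 + K_p·P(0)).
P(0) = 0.04219. Require 1/(1 + K_p·0.04219) = 0.08, so 1 + 0.04219·K_p = 12.5.
K_p = (12.5 − 1)/0.04219 = 273.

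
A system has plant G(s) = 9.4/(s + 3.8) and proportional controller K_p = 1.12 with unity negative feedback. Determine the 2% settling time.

T_s ≈ 0.279 s

Closed-loop transfer function: T(s) = K_p·G(s)/(1 + K_p·G(s)) = 10.53/(s + 3.8 + 10.53) = 10.53/(s + 14.33).
Time constant τ = 1/14.33 = 0.06979 s, so the 2% settling time is about 4τ = 0.279 s.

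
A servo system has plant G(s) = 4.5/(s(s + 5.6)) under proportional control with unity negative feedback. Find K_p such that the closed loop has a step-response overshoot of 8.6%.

K_p = 4.6

From %OS = 100·exp(−πζ/√(1−ζ²)) = 8.6%, ζ = −ln(0.086)/√(π²+ln²(0.086)) = 0.6155.
Characteristic equation s² + 5.6s + 4.5K_p = 0 gives ζ = 5.6/(2√(4.5K_p)).
Setting ζ = 0.6155: √(4.5K_p) = 5.6/(2·0.6155) = 4.549, so K_p = 20.7/4.5 = 4.6.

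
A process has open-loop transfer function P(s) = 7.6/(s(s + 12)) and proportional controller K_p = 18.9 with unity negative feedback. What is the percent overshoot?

From 1 + K_pP(s) = 0: s² + 12s + 143.6 = 0 ⇒ ω_n = 11.98, ζ = 0.5006.
%OS = 100·exp(−πζ/√(1−ζ²)) = 100·exp(−π·0.5006/√0.7494) = 16.3%.

16.3%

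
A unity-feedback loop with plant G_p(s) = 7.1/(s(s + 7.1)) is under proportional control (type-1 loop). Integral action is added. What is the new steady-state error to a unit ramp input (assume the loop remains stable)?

The integrator raises the loop to type 2, so K_v → ∞ and e_ss to a ramp is zero.

0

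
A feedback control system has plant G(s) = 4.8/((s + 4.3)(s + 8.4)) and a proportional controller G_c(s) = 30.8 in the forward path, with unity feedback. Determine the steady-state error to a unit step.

0.196

The loop is type 0. Static position error constant K_pos = G_c(0)·G(0) = 30.8·0.1329 = 4.093.
Steady-state error to a unit step: e_ss = 1/(1+K_pos) = 1/5.093 = 0.196.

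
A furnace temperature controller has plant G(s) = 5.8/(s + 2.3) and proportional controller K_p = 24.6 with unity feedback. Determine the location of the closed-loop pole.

s = -145

Closed-loop transfer function: T(s) = K_p·G(s)/(1 + K_p·G(s)) = 142.7/(s + 2.3 + 142.7) = 142.7/(s + 145).
The closed-loop pole is at s = −145.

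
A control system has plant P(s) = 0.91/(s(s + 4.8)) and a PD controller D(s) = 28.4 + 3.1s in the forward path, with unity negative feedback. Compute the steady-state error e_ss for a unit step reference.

0

The open loop D(s)P(s) has a pole at the origin (type 1), so the static position error constant is infinite and e_ss = 1/(1+∞) = 0.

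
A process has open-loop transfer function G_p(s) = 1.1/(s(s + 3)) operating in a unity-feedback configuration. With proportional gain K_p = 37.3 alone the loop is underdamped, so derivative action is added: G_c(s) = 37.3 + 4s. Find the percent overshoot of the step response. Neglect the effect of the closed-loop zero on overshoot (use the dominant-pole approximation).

10.8%

Forward path: (37.3 + 4s)·1.1/(s(s+3)). The closed-loop characteristic equation is s² + (3 + 1.1·4)s + 1.1·37.3 = 0.
That is s² + 7.4s + 41.03 = 0, so ω_n = 6.405 rad/s and ζ = 7.4/(2·6.405) = 0.5776.
%OS = 100·exp(−πζ/√(1−ζ²)) = 10.8%.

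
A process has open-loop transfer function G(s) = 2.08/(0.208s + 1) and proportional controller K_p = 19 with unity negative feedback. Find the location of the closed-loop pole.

Closed loop: T(s) = K_p·G/(1+K_p·G) = 39.52/(0.208s + 1 + 39.52), with pole at s = −(1 + 39.52)/0.208 = −194.8.

s = -194.8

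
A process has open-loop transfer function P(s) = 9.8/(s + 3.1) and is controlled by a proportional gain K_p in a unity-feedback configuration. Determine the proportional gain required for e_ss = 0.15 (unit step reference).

The loop is type 0, so e_ss(step) = 1/(1 + K_pos) with K_pos = K_p·P(0).
P(0) = 3.161. Require 1/(1 + K_p·3.161) = 0.15, so 1 + 3.161·K_p = 6.667.
K_p = (6.667 − 1)/3.161 = 1.79.

K_p = 1.79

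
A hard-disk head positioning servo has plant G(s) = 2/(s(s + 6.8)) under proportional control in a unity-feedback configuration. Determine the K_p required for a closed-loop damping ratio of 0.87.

K_p = 7.64

Closed-loop characteristic equation: s² + 6.8s + K_p·2 = 0.
So ω_n = √(2K_p) and 2ζω_n = 6.8, giving ζ = 6.8/(2√(2K_p)).
Setting ζ = 0.87: √(2K_p) = 6.8/(2·0.87) = 3.908, so K_p = 15.27/2 = 7.64.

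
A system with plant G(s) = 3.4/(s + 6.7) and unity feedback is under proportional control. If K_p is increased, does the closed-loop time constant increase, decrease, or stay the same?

decrease

The closed-loop bandwidth 6.7+K_p·3.4 grows with K_p, so τ shrinks.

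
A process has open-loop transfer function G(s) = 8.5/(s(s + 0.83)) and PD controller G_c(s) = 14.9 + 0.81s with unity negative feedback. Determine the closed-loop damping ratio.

Forward path: (14.9 + 0.81s)·8.5/(s(s+0.83)). The closed-loop characteristic equation is s² + (0.83 + 8.5·0.81)s + 8.5·14.9 = 0.
That is s² + 7.715s + 126.7 = 0, so ω_n = 11.25 rad/s and ζ = 7.715/(2·11.25) = 0.3428.

ζ = 0.343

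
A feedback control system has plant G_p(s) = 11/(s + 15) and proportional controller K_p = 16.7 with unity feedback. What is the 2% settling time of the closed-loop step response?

Closed-loop transfer function: T(s) = K_p·G_p(s)/(1 + K_p·G_p(s)) = 183.7/(s + 15 + 183.7) = 183.7/(s + 198.7).
Time constant τ = 1/198.7 = 0.005033 s, so the 2% settling time is about 4τ = 0.0201 s.

T_s ≈ 0.0201 s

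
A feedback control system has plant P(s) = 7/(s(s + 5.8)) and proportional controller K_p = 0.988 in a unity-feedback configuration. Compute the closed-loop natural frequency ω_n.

ω_n = 2.63 rad/s

With unity feedback the closed-loop characteristic equation is s² + 5.8s + 0.988·7 = s² + 5.8s + 6.916 = 0.
Matching s² + 2ζω_n s + ω_n²: ω_n = √6.916 = 2.63 rad/s and 2ζω_n = 5.8, so ζ = 5.8/(2·2.63) = 1.1.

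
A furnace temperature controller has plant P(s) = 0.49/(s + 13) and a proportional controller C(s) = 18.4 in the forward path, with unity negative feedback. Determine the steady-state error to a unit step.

0.59

The loop is type 0. Static position error constant K_pos = C(0)·P(0) = 18.4·0.03769 = 0.6935.
Steady-state error to a unit step: e_ss = 1/(1+K_pos) = 1/1.694 = 0.59.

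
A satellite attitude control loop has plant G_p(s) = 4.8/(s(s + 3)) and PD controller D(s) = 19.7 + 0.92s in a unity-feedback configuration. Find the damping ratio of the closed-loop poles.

Forward path: (19.7 + 0.92s)·4.8/(s(s+3)). The closed-loop characteristic equation is s² + (3 + 4.8·0.92)s + 4.8·19.7 = 0.
That is s² + 7.416s + 94.56 = 0, so ω_n = 9.724 rad/s and ζ = 7.416/(2·9.724) = 0.3813.

ζ = 0.381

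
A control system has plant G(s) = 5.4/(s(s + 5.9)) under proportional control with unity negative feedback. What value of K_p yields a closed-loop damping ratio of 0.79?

K_p = 2.58

Closed-loop characteristic equation: s² + 5.9s + K_p·5.4 = 0.
So ω_n = √(5.4K_p) and 2ζω_n = 5.9, giving ζ = 5.9/(2√(5.4K_p)).
Setting ζ = 0.79: √(5.4K_p) = 5.9/(2·0.79) = 3.734, so K_p = 13.94/5.4 = 2.58.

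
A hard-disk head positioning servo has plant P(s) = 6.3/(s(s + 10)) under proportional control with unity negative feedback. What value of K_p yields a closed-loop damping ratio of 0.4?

K_p = 24.8

Closed-loop characteristic equation: s² + 10s + K_p·6.3 = 0.
So ω_n = √(6.3K_p) and 2ζω_n = 10, giving ζ = 10/(2√(6.3K_p)).
Setting ζ = 0.4: √(6.3K_p) = 10/(2·0.4) = 12.5, so K_p = 156.2/6.3 = 24.8.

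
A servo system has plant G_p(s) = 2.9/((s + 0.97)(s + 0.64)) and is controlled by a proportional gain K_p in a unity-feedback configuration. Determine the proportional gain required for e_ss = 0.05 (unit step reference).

Steady-state error for a unit step on this type-0 loop is 1/(1 + K_p·G_p(0)).
G_p(0) = 4.671. Require 1/(1 + K_p·4.671) = 0.05, so 1 + 4.671·K_p = 20.
K_p = (20 − 1)/4.671 = 4.07.

K_p = 4.07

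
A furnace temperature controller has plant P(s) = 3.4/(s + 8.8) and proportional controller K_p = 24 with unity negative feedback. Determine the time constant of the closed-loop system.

τ = 0.0111 s

Closed-loop transfer function: T(s) = K_p·P(s)/(1 + K_p·P(s)) = 81.6/(s + 8.8 + 81.6) = 81.6/(s + 90.4).
Time constant τ = 1/90.4 = 0.0111 s.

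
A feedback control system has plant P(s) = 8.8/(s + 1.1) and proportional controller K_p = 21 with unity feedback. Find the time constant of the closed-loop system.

Closed-loop transfer function: T(s) = K_p·P(s)/(1 + K_p·P(s)) = 184.8/(s + 1.1 + 184.8) = 184.8/(s + 185.9).
Time constant τ = 1/185.9 = 0.00538 s.

τ = 0.00538 s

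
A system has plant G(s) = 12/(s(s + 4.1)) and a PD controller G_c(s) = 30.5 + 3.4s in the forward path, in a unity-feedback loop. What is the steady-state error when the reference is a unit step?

0

The open loop G_c(s)G(s) has a pole at the origin (type 1), so the static position error constant is infinite and e_ss = 1/(1+∞) = 0.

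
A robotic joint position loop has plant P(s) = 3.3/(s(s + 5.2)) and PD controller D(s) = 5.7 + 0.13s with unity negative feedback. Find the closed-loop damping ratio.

Forward path: (5.7 + 0.13s)·3.3/(s(s+5.2)). The closed-loop characteristic equation is s² + (5.2 + 3.3·0.13)s + 3.3·5.7 = 0.
That is s² + 5.629s + 18.81 = 0, so ω_n = 4.337 rad/s and ζ = 5.629/(2·4.337) = 0.6489.

ζ = 0.649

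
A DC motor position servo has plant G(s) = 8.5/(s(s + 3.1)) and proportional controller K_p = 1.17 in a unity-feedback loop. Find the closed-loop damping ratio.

ζ = 0.492

The closed-loop denominator is s(s+3.1) + 1.17·8.5 = s² + 3.1s + 9.945.
So ω_n² = 9.945 ⇒ ω_n = 3.154 rad/s, and ζ = 3.1/(2ω_n) = 0.492.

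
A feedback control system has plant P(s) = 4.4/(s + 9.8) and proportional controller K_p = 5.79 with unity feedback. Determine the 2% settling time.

T_s ≈ 0.113 s

Closed-loop transfer function: T(s) = K_p·P(s)/(1 + K_p·P(s)) = 25.48/(s + 9.8 + 25.48) = 25.48/(s + 35.28).
Time constant τ = 1/35.28 = 0.02835 s, so the 2% settling time is about 4τ = 0.113 s.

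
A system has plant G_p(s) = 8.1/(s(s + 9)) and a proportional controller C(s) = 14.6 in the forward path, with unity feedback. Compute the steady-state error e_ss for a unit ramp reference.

The loop has one pole at the origin (type 1). Velocity error constant K_v = lim_{s→0} s·C(s)G_p(s) = 14.6·8.1/9 = 13.14.
Steady-state error to a unit ramp: e_ss = 1/K_v = 0.0761.

0.0761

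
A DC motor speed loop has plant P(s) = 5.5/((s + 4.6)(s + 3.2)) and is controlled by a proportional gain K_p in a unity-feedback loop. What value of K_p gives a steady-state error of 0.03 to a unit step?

For a type-0 loop with proportional control, e_ss = 1/(1 + K_p·P(0)).
P(0) = 0.3736. Require 1/(1 + K_p·0.3736) = 0.03, so 1 + 0.3736·K_p = 33.33.
K_p = (33.33 − 1)/0.3736 = 86.5.

K_p = 86.5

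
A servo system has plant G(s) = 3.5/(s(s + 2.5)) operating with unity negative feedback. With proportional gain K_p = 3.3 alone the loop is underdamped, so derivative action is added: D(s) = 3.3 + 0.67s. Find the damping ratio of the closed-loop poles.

Forward path: (3.3 + 0.67s)·3.5/(s(s+2.5)). The closed-loop characteristic equation is s² + (2.5 + 3.5·0.67)s + 3.5·3.3 = 0.
That is s² + 4.845s + 11.55 = 0, so ω_n = 3.399 rad/s and ζ = 4.845/(2·3.399) = 0.7128.

ζ = 0.713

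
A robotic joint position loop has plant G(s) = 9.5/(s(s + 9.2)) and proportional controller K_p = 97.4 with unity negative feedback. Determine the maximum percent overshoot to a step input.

61.8%

The closed-loop denominator s² + 9.2s + 925.3 gives ω_n = √925.3 = 30.42 and ζ = 9.2/(2ω_n) = 0.1512.
%OS = 100·exp(−πζ/√(1−ζ²)) = 100·exp(−π·0.1512/√0.9771) = 61.8%.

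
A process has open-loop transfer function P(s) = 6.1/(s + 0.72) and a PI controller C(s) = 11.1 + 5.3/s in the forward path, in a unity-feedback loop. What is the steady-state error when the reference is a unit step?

The open loop C(s)P(s) has a pole at the origin (type 1), so the static position error constant is infinite and e_ss = 1/(1+∞) = 0.

0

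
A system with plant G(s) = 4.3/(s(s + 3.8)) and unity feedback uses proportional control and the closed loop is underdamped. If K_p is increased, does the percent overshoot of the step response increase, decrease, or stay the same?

Characteristic equation s² + 3.8s + K_p·4.3 = 0: raising K_p raises ω_n while 2ζω_n = 3.8 is fixed, so ζ falls and overshoot grows.

increase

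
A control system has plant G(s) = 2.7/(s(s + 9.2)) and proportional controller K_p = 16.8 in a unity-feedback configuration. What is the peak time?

From 1 + K_pG(s) = 0: s² + 9.2s + 45.36 = 0 ⇒ ω_n = 6.735, ζ = 0.683.
Damped frequency ω_d = ω_n√(1−ζ²) = 4.919 rad/s, so peak time T_p = π/ω_d = 0.639 s.

T_p = 0.639 s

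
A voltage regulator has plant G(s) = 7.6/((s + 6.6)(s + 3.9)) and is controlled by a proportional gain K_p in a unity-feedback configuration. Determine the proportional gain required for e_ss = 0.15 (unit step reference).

K_p = 19.2

The loop is type 0, so e_ss(step) = 1/(1 + K_pos) with K_pos = K_p·G(0).
G(0) = 0.2953. Require 1/(1 + K_p·0.2953) = 0.15, so 1 + 0.2953·K_p = 6.667.
K_p = (6.667 − 1)/0.2953 = 19.2.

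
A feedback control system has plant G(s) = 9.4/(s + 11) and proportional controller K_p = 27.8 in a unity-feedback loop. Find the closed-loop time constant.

τ = 0.00367 s

Closed-loop transfer function: T(s) = K_p·G(s)/(1 + K_p·G(s)) = 261.3/(s + 11 + 261.3) = 261.3/(s + 272.3).
Time constant τ = 1/272.3 = 0.00367 s.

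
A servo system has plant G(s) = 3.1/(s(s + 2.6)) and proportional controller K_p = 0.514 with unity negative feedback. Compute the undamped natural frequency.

1 + K_p·G(s) = 0 gives s² + 2.6s + 1.593 = 0.
Matching s² + 2ζω_n s + ω_n²: ω_n = √1.593 = 1.262 rad/s and 2ζω_n = 2.6, so ζ = 2.6/(2·1.262) = 1.03.

ω_n = 1.26 rad/s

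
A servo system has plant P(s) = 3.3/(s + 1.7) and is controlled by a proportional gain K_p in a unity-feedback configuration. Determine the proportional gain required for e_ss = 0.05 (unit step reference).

K_p = 9.79

The loop is type 0, so e_ss(step) = 1/(1 + K_pos) with K_pos = K_p·P(0).
P(0) = 1.941. Require 1/(1 + K_p·1.941) = 0.05, so 1 + 1.941·K_p = 20.
K_p = (20 − 1)/1.941 = 9.79.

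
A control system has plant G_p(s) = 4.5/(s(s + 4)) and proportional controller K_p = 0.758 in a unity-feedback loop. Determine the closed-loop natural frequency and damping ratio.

The closed-loop denominator is s(s+4) + 0.758·4.5 = s² + 4s + 3.411.
Matching s² + 2ζω_n s + ω_n²: ω_n = √3.411 = 1.847 rad/s and 2ζω_n = 4, so ζ = 4/(2·1.847) = 1.08.

ω_n = 1.85 rad/s, ζ = 1.08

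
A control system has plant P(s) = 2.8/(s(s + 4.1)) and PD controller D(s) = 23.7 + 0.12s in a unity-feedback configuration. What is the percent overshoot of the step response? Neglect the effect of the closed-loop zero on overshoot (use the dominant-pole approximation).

41.1%

Forward path: (23.7 + 0.12s)·2.8/(s(s+4.1)). The closed-loop characteristic equation is s² + (4.1 + 2.8·0.12)s + 2.8·23.7 = 0.
That is s² + 4.436s + 66.36 = 0, so ω_n = 8.146 rad/s and ζ = 4.436/(2·8.146) = 0.2723.
%OS = 100·exp(−πζ/√(1−ζ²)) = 41.1%.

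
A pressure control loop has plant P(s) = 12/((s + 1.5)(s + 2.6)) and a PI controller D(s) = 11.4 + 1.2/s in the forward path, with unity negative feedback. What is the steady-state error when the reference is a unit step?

0

The open loop D(s)P(s) has a pole at the origin (type 1), so the static position error constant is infinite and e_ss = 1/(1+∞) = 0.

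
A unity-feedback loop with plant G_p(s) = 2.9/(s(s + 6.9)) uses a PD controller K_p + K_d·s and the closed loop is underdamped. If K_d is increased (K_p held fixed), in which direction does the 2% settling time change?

Characteristic equation s² + (6.9 + 2.9K_d)s + 2.9K_p = 0: raising K_d increases ζω_n = (6.9+2.9K_d)/2 while the loop stays underdamped, so T_s ≈ 4/(ζω_n) decreases.

decrease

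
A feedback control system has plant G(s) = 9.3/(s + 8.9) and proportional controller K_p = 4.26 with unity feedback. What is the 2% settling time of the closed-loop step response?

Closed-loop transfer function: T(s) = K_p·G(s)/(1 + K_p·G(s)) = 39.62/(s + 8.9 + 39.62) = 39.62/(s + 48.52).
Time constant τ = 1/48.52 = 0.02061 s, so the 2% settling time is about 4τ = 0.0824 s.

T_s ≈ 0.0824 s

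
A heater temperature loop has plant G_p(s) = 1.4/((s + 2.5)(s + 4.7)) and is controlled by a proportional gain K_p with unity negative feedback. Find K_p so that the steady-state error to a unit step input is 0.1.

K_p = 75.5

Steady-state error for a unit step on this type-0 loop is 1/(1 + K_p·G_p(0)).
G_p(0) = 0.1191. Require 1/(1 + K_p·0.1191) = 0.1, so 1 + 0.1191·K_p = 10.
K_p = (10 − 1)/0.1191 = 75.5.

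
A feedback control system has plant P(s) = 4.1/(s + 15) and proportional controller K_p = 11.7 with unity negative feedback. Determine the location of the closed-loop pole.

s = -62.97

Closed-loop transfer function: T(s) = K_p·P(s)/(1 + K_p·P(s)) = 47.97/(s + 15 + 47.97) = 47.97/(s + 62.97).
The closed-loop pole is at s = −62.97.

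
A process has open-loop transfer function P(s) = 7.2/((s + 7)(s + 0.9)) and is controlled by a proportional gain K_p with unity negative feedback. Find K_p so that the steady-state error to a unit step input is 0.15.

K_p = 4.96

For a type-0 loop with proportional control, e_ss = 1/(1 + K_p·P(0)).
P(0) = 1.143. Require 1/(1 + K_p·1.143) = 0.15, so 1 + 1.143·K_p = 6.667.
K_p = (6.667 − 1)/1.143 = 4.96.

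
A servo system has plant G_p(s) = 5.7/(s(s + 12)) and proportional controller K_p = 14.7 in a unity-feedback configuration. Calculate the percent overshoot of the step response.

Closed-loop characteristic equation: s² + 12s + 83.79 = 0, so ω_n = 9.154 rad/s and ζ = 12/(2·9.154) = 0.6555.
%OS = 100·exp(−πζ/√(1−ζ²)) = 100·exp(−π·0.6555/√0.5704) = 6.54%.

6.54%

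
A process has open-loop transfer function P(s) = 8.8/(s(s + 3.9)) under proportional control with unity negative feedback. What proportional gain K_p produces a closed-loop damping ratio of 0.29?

Closed-loop characteristic equation: s² + 3.9s + K_p·8.8 = 0.
So ω_n = √(8.8K_p) and 2ζω_n = 3.9, giving ζ = 3.9/(2√(8.8K_p)).
Setting ζ = 0.29: √(8.8K_p) = 3.9/(2·0.29) = 6.724, so K_p = 45.21/8.8 = 5.14.

K_p = 5.14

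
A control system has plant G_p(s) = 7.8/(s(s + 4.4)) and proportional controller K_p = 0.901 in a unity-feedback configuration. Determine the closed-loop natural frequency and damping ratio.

ω_n = 2.65 rad/s, ζ = 0.83

With unity feedback the closed-loop characteristic equation is s² + 4.4s + 0.901·7.8 = s² + 4.4s + 7.028 = 0.
So ω_n² = 7.028 ⇒ ω_n = 2.651 rad/s, and ζ = 4.4/(2ω_n) = 0.83.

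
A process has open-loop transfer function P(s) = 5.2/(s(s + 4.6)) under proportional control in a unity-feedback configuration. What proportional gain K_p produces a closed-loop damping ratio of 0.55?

K_p = 3.36

Closed-loop characteristic equation: s² + 4.6s + K_p·5.2 = 0.
So ω_n = √(5.2K_p) and 2ζω_n = 4.6, giving ζ = 4.6/(2√(5.2K_p)).
Setting ζ = 0.55: √(5.2K_p) = 4.6/(2·0.55) = 4.182, so K_p = 17.49/5.2 = 3.36.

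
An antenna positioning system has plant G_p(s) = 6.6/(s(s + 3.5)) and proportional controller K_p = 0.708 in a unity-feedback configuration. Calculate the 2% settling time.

T_s ≈ 2.29 s

Closed-loop characteristic equation: s² + 3.5s + 4.673 = 0, so ω_n = 2.162 rad/s and ζ = 3.5/(2·2.162) = 0.8096.
2% settling time T_s ≈ 4/(ζω_n) = 4/1.75 = 2.29 s.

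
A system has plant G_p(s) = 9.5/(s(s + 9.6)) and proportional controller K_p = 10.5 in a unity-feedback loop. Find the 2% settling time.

From 1 + K_pG_p(s) = 0: s² + 9.6s + 99.75 = 0 ⇒ ω_n = 9.987, ζ = 0.4806.
2% settling time T_s ≈ 4/(ζω_n) = 4/4.8 = 0.833 s.

T_s ≈ 0.833 s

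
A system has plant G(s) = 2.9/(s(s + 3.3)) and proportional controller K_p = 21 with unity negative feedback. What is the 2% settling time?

T_s ≈ 2.42 s

From 1 + K_pG(s) = 0: s² + 3.3s + 60.9 = 0 ⇒ ω_n = 7.804, ζ = 0.2114.
2% settling time T_s ≈ 4/(ζω_n) = 4/1.65 = 2.42 s.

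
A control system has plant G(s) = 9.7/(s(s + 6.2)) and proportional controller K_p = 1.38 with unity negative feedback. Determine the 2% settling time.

The closed-loop denominator s² + 6.2s + 13.39 gives ω_n = √13.39 = 3.659 and ζ = 6.2/(2ω_n) = 0.8473.
2% settling time T_s ≈ 4/(ζω_n) = 4/3.1 = 1.29 s.

T_s ≈ 1.29 s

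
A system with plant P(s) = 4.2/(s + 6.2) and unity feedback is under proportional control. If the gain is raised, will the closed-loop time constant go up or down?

decrease

Closed-loop pole is at s = −(6.2+K_p·4.2); larger K_p moves it further left, so τ = 1/(6.2+K_p·4.2) decreases.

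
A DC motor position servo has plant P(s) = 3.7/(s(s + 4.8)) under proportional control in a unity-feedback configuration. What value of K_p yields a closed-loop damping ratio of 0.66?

Closed-loop characteristic equation: s² + 4.8s + K_p·3.7 = 0.
So ω_n = √(3.7K_p) and 2ζω_n = 4.8, giving ζ = 4.8/(2√(3.7K_p)).
Setting ζ = 0.66: √(3.7K_p) = 4.8/(2·0.66) = 3.636, so K_p = 13.22/3.7 = 3.57.

K_p = 3.57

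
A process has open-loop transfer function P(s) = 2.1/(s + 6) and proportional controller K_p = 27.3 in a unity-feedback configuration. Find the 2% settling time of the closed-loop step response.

T_s ≈ 0.0632 s

Closed-loop transfer function: T(s) = K_p·P(s)/(1 + K_p·P(s)) = 57.33/(s + 6 + 57.33) = 57.33/(s + 63.33).
Time constant τ = 1/63.33 = 0.01579 s, so the 2% settling time is about 4τ = 0.0632 s.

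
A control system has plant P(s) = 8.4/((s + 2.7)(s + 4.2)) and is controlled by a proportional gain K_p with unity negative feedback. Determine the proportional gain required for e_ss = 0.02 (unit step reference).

K_p = 66.2

The loop is type 0, so e_ss(step) = 1/(1 + K_pos) with K_pos = K_p·P(0).
P(0) = 0.7407. Require 1/(1 + K_p·0.7407) = 0.02, so 1 + 0.7407·K_p = 50.
K_p = (50 − 1)/0.7407 = 66.2.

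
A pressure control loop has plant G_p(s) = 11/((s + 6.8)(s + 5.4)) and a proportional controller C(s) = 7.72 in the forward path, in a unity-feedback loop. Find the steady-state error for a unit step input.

0.302

The loop is type 0. Static position error constant K_pos = C(0)·G_p(0) = 7.72·0.2996 = 2.313.
Steady-state error to a unit step: e_ss = 1/(1+K_pos) = 1/3.313 = 0.302.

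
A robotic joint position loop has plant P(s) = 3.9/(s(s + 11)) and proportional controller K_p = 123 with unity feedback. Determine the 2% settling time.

Closed-loop characteristic equation: s² + 11s + 479.7 = 0, so ω_n = 21.9 rad/s and ζ = 11/(2·21.9) = 0.2511.
2% settling time T_s ≈ 4/(ζω_n) = 4/5.5 = 0.727 s.

T_s ≈ 0.727 s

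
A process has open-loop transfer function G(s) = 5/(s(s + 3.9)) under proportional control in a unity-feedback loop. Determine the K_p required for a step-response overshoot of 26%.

K_p = 4.9

From %OS = 100·exp(−πζ/√(1−ζ²)) = 26%, ζ = −ln(0.26)/√(π²+ln²(0.26)) = 0.3941.
Characteristic equation s² + 3.9s + 5K_p = 0 gives ζ = 3.9/(2√(5K_p)).
Setting ζ = 0.3941: √(5K_p) = 3.9/(2·0.3941) = 4.948, so K_p = 24.48/5 = 4.9.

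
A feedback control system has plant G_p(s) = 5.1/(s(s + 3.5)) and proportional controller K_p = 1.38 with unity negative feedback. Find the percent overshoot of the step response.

The closed-loop denominator s² + 3.5s + 7.038 gives ω_n = √7.038 = 2.653 and ζ = 3.5/(2ω_n) = 0.6596.
%OS = 100·exp(−πζ/√(1−ζ²)) = 100·exp(−π·0.6596/√0.5649) = 6.35%.

6.35%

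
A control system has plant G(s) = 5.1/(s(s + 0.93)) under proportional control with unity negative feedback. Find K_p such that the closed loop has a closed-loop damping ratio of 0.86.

K_p = 0.0573

Closed-loop characteristic equation: s² + 0.93s + K_p·5.1 = 0.
So ω_n = √(5.1K_p) and 2ζω_n = 0.93, giving ζ = 0.93/(2√(5.1K_p)).
Setting ζ = 0.86: √(5.1K_p) = 0.93/(2·0.86) = 0.5407, so K_p = 0.2924/5.1 = 0.0573.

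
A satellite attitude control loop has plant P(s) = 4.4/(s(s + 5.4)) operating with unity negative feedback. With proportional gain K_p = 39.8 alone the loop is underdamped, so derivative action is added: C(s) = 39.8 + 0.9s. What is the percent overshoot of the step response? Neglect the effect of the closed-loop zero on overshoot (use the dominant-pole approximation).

Forward path: (39.8 + 0.9s)·4.4/(s(s+5.4)). The closed-loop characteristic equation is s² + (5.4 + 4.4·0.9)s + 4.4·39.8 = 0.
That is s² + 9.36s + 175.1 = 0, so ω_n = 13.23 rad/s and ζ = 9.36/(2·13.23) = 0.3537.
%OS = 100·exp(−πζ/√(1−ζ²)) = 30.5%.

30.5%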